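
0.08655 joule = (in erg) 8.655e+05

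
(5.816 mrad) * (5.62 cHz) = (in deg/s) 0.01873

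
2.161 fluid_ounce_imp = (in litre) 0.0614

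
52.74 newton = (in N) 52.74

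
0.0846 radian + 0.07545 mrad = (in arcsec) 1.747e+04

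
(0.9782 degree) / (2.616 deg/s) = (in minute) 0.006232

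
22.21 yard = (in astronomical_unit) 1.358e-10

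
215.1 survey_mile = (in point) 9.813e+08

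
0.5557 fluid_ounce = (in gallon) 0.004341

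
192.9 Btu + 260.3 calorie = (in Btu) 193.9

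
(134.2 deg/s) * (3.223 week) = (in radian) 4.566e+06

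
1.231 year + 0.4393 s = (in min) 6.47e+05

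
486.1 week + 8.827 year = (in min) 9.539e+06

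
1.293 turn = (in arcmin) 2.793e+04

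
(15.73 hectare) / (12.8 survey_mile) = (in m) 7.636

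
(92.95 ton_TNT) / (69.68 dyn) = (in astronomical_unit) 3731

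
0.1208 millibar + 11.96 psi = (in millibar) 824.7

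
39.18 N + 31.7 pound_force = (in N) 180.2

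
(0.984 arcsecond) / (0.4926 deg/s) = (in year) 1.76e-11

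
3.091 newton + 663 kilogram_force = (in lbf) 1462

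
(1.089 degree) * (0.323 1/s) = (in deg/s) 0.3517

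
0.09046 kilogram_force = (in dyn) 8.871e+04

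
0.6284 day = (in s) 5.429e+04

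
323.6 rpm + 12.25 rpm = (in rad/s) 35.17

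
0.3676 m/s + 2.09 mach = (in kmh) 2563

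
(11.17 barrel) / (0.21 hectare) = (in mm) 0.8457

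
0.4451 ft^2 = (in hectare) 4.135e-06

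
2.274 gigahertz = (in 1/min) 1.364e+11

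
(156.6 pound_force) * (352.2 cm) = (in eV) 1.531e+22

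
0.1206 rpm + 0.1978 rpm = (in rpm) 0.3184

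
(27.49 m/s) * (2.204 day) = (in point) 1.484e+10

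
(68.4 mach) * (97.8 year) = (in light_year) 0.007593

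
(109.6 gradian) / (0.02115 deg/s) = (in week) 0.007711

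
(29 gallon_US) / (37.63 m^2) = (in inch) 0.1149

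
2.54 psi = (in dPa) 1.751e+05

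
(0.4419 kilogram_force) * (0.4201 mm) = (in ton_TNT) 4.351e-13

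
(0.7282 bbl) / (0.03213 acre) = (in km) 8.904e-07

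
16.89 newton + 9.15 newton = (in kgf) 2.655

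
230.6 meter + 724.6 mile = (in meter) 1.166e+06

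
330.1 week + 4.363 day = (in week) 330.7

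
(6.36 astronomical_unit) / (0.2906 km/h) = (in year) 3.738e+05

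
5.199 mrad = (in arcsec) 1072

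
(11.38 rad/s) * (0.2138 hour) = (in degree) 5.019e+05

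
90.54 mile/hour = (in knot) 78.68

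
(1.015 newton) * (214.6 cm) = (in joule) 2.178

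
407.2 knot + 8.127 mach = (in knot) 5786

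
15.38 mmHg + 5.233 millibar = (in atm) 0.0254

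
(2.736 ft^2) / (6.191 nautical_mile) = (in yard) 2.424e-05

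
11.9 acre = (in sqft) 5.184e+05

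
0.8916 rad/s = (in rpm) 8.514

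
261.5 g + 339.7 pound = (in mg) 1.543e+08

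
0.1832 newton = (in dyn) 1.832e+04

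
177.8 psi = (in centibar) 1226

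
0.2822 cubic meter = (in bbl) 1.775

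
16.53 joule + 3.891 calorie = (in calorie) 7.842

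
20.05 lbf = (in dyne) 8.919e+06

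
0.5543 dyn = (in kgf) 5.652e-07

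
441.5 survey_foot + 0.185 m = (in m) 134.8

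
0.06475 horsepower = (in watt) 48.28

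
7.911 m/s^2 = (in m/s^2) 7.911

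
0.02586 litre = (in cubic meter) 2.586e-05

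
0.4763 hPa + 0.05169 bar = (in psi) 0.7566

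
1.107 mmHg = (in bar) 0.001476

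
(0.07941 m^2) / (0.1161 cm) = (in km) 0.0684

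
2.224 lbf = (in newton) 9.893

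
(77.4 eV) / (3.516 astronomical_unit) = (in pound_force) 5.3e-30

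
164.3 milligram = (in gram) 0.1643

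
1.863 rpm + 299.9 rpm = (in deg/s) 1811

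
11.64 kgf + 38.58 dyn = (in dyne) 1.141e+07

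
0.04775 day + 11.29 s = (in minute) 68.95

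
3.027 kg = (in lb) 6.673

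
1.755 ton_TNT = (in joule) 7.343e+09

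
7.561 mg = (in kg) 7.561e-06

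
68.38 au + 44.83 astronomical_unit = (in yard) 1.852e+13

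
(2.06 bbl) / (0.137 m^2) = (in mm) 2391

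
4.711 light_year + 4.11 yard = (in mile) 2.769e+13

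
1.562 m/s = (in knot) 3.036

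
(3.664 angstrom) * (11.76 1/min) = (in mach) 2.109e-13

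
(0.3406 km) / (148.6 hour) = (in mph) 0.001424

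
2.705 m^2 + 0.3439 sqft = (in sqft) 29.46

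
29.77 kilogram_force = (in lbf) 65.63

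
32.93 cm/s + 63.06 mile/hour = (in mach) 0.08376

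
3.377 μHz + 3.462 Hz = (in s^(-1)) 3.462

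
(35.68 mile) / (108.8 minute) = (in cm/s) 879.6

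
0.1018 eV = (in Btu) 1.546e-23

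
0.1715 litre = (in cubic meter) 0.0001715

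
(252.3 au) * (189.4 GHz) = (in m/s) 7.149e+24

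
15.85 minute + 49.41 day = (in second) 4.27e+06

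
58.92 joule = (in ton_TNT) 1.408e-08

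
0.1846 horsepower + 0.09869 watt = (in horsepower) 0.1847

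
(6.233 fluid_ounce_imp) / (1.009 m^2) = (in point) 0.4975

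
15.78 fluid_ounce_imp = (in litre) 0.4484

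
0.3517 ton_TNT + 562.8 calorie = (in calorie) 3.517e+08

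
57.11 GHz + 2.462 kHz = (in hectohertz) 5.711e+08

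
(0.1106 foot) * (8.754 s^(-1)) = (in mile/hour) 0.6601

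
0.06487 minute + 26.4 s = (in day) 0.0003506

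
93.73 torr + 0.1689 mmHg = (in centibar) 12.52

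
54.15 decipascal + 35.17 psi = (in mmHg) 1819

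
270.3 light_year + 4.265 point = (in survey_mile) 1.589e+15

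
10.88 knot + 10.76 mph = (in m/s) 10.41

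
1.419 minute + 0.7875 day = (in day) 0.7885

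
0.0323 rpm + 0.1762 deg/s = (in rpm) 0.06167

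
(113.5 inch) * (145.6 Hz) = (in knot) 815.9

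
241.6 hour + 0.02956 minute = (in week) 1.438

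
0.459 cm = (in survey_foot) 0.01506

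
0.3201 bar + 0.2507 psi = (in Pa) 3.374e+04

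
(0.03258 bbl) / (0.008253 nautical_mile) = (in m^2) 0.0003389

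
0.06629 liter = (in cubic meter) 6.629e-05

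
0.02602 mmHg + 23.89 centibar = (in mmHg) 179.2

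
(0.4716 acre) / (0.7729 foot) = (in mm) 8.101e+06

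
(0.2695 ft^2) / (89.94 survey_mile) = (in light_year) 1.828e-23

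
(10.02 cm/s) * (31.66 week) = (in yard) 2.098e+06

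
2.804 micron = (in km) 2.804e-09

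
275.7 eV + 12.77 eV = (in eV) 288.5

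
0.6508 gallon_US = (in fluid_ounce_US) 83.3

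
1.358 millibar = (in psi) 0.0197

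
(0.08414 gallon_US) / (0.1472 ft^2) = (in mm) 23.29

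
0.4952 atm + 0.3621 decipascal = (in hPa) 501.8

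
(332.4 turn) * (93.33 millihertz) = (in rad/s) 194.9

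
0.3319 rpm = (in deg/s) 1.991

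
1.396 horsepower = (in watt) 1041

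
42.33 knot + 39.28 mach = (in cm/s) 1.34e+06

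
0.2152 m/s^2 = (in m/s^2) 0.2152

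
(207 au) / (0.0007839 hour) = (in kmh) 3.95e+13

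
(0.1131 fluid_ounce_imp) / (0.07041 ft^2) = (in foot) 0.001612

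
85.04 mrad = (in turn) 0.01353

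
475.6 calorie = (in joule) 1990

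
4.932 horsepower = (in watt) 3678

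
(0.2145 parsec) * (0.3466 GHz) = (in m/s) 2.294e+24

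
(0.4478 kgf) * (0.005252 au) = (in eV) 2.153e+28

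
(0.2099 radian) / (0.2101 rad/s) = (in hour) 0.0002775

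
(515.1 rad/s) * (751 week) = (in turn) 3.724e+10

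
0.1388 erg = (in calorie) 3.317e-09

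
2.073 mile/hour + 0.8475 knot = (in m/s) 1.363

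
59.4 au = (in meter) 8.886e+12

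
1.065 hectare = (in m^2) 1.065e+04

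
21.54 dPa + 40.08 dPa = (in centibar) 0.006162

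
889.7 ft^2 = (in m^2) 82.66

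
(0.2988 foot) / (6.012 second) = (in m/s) 0.01515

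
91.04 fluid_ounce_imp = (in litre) 2.587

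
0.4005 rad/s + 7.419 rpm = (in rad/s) 1.177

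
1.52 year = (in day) 554.8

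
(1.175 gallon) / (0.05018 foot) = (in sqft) 3.13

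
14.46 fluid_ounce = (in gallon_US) 0.113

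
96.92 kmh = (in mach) 0.07907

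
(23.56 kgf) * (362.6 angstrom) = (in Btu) 7.941e-09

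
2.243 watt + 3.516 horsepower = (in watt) 2624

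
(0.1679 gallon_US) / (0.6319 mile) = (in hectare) 6.25e-11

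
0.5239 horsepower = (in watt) 390.7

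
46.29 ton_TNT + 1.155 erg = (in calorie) 4.629e+10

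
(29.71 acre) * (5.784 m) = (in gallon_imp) 1.53e+08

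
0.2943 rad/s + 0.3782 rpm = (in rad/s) 0.3339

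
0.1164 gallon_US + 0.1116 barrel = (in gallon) 4.804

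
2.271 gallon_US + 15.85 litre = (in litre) 24.45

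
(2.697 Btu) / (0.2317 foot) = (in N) 4.029e+04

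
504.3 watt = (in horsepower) 0.6763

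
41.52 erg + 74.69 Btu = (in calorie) 1.883e+04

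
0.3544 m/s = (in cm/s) 35.44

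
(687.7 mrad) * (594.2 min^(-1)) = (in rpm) 65.04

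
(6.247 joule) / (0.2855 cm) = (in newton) 2188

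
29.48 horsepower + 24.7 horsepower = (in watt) 4.04e+04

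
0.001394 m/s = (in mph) 0.003118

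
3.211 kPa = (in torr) 24.08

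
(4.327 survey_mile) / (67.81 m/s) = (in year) 3.256e-06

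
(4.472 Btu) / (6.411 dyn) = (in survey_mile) 4.573e+04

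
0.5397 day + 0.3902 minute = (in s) 4.665e+04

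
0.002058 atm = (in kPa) 0.2085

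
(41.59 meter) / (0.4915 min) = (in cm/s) 141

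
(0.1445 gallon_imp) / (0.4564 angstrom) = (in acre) 3557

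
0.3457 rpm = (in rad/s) 0.0362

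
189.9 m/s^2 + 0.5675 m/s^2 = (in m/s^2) 190.5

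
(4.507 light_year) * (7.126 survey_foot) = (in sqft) 9.969e+17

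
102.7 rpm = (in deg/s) 616.2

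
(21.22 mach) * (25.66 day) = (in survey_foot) 5.256e+10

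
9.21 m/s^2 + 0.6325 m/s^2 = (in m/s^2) 9.843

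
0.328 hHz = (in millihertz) 3.28e+04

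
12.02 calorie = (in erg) 5.029e+08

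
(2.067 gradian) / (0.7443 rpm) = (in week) 6.888e-07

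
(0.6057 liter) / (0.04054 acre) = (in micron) 3.692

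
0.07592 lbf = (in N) 0.3377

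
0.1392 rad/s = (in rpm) 1.329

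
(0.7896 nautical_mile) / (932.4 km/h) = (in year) 1.79e-07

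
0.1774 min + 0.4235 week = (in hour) 71.15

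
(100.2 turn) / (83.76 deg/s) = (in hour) 0.1196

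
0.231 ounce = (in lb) 0.01444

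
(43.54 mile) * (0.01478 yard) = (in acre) 0.234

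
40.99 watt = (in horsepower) 0.05497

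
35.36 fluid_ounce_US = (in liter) 1.046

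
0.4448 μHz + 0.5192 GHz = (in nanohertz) 5.192e+17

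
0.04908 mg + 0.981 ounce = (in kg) 0.02781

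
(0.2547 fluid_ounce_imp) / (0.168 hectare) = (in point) 1.221e-05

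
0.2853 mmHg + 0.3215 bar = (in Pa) 3.219e+04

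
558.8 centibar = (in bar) 5.588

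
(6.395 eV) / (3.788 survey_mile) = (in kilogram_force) 1.714e-23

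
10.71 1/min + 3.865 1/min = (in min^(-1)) 14.58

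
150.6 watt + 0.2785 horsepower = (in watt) 358.3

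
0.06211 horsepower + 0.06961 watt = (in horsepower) 0.0622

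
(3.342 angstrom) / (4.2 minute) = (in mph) 2.967e-12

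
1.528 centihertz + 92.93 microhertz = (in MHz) 1.537e-08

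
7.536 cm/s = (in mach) 0.0002213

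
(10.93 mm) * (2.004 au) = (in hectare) 3.277e+05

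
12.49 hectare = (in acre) 30.86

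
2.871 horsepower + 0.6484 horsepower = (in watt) 2624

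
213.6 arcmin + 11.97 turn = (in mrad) 7.527e+04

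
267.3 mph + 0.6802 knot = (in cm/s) 1.198e+04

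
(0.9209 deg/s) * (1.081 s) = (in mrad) 17.37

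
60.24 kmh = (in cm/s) 1673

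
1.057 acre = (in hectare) 0.4278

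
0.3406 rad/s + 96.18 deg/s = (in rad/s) 2.019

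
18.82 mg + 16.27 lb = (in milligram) 7.38e+06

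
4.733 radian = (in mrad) 4733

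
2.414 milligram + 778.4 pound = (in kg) 353.1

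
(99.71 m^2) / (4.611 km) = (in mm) 21.62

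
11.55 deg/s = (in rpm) 1.925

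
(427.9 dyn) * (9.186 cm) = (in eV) 2.453e+15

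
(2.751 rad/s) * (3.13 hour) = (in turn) 4934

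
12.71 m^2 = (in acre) 0.003141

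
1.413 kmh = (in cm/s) 39.25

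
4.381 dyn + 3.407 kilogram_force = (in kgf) 3.407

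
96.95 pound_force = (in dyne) 4.313e+07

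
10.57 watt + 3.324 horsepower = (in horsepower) 3.338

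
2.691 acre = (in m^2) 1.089e+04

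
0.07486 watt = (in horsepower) 0.0001004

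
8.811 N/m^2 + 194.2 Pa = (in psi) 0.02944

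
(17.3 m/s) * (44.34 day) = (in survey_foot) 2.174e+08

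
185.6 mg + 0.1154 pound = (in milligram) 5.253e+04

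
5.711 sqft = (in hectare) 5.306e-05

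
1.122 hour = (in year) 0.0001281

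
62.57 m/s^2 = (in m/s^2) 62.57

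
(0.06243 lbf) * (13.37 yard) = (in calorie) 0.8114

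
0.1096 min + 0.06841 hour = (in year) 8.018e-06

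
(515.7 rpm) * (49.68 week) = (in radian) 1.623e+09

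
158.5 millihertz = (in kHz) 0.0001585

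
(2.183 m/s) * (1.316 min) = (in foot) 565.5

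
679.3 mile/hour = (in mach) 0.8918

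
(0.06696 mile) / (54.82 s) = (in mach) 0.005773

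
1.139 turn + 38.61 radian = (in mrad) 4.577e+04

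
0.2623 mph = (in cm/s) 11.73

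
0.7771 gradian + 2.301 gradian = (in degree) 2.77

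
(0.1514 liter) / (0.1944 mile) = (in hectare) 4.839e-11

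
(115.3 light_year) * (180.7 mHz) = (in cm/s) 1.971e+19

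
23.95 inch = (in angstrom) 6.083e+09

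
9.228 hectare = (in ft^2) 9.933e+05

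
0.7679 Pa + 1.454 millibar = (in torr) 1.096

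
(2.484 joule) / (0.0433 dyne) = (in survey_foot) 1.882e+07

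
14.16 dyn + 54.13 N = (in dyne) 5.413e+06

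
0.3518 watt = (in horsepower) 0.0004718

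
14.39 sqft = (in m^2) 1.337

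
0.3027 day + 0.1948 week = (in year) 0.004565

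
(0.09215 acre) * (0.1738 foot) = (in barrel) 124.3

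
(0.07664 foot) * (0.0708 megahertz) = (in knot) 3215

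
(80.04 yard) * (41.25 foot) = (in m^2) 920.2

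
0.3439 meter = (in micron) 3.439e+05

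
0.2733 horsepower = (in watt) 203.8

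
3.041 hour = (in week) 0.0181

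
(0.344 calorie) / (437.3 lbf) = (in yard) 0.0008092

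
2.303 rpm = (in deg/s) 13.82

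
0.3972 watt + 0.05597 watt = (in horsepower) 0.0006077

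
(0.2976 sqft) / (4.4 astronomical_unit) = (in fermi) 42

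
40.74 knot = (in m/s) 20.96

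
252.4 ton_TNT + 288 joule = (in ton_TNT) 252.4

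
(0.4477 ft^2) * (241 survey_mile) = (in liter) 1.613e+07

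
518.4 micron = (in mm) 0.5184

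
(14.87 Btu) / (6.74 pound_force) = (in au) 3.498e-09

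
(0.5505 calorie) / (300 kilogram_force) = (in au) 5.233e-15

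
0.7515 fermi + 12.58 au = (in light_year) 0.0001989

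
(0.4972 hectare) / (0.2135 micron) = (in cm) 2.329e+12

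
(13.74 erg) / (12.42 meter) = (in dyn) 0.01106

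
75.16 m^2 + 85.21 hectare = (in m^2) 8.522e+05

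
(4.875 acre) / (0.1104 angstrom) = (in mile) 1.11e+12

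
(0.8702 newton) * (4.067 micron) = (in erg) 35.39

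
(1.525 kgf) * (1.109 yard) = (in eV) 9.466e+19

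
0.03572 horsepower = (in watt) 26.64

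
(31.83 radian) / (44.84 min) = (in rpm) 0.113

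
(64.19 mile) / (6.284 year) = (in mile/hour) 0.001166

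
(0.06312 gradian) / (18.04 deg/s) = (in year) 9.985e-11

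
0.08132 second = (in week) 1.345e-07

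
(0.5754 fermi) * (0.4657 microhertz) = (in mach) 7.87e-25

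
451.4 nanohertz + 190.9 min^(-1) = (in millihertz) 3182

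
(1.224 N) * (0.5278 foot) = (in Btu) 0.0001866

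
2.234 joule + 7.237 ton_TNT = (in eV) 1.89e+29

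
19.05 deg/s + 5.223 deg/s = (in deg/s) 24.27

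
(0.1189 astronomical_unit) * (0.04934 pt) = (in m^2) 3.096e+05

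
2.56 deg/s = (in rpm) 0.4267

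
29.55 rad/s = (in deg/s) 1693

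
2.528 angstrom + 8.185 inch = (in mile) 0.0001292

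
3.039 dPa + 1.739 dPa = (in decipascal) 4.778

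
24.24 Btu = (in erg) 2.557e+11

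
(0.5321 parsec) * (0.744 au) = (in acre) 4.516e+23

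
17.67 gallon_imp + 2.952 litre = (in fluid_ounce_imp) 2931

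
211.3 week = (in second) 1.278e+08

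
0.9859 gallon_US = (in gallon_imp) 0.8209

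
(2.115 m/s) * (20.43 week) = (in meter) 2.613e+07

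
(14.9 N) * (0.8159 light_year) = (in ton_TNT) 2.749e+07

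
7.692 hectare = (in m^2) 7.692e+04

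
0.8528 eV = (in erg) 1.366e-12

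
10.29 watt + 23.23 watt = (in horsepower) 0.04495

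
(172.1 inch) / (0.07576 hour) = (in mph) 0.03585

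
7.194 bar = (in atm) 7.1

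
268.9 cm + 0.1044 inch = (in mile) 0.001673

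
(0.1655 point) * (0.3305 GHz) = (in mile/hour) 4.316e+04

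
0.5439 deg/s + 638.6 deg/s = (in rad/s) 11.16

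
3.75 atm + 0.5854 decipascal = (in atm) 3.75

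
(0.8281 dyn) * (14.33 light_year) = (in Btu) 1.064e+09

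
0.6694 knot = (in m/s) 0.3444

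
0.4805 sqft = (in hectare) 4.464e-06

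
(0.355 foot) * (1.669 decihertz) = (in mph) 0.0404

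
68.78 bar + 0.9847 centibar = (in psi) 997.7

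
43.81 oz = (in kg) 1.242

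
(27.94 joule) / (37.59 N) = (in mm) 743.3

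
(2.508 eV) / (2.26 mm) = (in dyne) 1.778e-11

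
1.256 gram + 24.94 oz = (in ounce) 24.98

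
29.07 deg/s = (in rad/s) 0.5074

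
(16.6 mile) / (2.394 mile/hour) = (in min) 416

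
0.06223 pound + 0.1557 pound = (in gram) 98.85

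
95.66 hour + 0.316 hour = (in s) 3.455e+05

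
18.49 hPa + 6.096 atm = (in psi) 89.85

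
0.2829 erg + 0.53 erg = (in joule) 8.129e-08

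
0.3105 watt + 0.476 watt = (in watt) 0.7865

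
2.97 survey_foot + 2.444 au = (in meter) 3.656e+11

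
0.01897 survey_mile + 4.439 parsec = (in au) 9.156e+05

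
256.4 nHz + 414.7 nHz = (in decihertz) 6.711e-06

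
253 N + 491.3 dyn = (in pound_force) 56.88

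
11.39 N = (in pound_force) 2.561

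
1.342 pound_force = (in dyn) 5.97e+05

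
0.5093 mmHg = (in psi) 0.009848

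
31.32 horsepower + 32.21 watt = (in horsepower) 31.36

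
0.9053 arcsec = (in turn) 6.985e-07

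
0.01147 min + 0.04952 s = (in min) 0.0123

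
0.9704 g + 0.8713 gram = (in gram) 1.842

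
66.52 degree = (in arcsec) 2.395e+05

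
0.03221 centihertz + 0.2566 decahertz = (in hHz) 0.02566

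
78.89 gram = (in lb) 0.1739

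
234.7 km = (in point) 6.653e+08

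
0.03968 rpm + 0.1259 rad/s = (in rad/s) 0.1301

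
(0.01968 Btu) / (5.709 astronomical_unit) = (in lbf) 5.465e-12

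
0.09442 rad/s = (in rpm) 0.9016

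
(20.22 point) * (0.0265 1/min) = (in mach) 9.253e-09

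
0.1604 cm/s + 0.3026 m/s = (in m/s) 0.3042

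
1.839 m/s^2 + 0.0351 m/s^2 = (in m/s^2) 1.874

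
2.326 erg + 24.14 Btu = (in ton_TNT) 6.087e-06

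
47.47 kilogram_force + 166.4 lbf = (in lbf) 271.1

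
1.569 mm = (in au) 1.049e-14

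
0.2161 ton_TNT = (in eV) 5.643e+27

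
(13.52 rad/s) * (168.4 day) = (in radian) 1.967e+08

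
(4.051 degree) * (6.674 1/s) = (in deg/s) 27.04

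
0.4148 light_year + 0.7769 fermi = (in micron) 3.924e+21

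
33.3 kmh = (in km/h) 33.3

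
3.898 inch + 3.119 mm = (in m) 0.1021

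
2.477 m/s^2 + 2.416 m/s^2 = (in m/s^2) 4.893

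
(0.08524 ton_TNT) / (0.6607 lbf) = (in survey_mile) 7.54e+04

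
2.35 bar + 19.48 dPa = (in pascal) 2.35e+05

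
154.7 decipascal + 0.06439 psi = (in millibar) 4.594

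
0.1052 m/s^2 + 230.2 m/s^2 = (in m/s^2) 230.3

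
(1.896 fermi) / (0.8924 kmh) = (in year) 2.425e-22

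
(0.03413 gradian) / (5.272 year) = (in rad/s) 3.225e-12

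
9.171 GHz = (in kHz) 9.171e+06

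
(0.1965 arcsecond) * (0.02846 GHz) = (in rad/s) 27.11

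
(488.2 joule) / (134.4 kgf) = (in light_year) 3.915e-17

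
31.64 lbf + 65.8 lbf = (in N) 433.4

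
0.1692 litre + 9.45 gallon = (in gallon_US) 9.495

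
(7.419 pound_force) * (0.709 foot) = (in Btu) 0.00676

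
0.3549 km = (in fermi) 3.549e+17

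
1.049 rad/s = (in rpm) 10.02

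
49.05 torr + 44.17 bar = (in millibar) 4.424e+04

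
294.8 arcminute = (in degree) 4.913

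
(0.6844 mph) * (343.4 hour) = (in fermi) 3.782e+20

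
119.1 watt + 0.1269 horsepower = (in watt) 213.7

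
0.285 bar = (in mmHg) 213.8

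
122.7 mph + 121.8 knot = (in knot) 228.4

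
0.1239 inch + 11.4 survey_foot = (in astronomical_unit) 2.325e-11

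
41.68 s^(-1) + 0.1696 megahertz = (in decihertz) 1.696e+06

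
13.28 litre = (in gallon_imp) 2.921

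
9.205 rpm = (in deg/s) 55.23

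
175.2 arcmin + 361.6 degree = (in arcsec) 1.312e+06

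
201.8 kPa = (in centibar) 201.8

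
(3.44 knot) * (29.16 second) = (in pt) 1.463e+05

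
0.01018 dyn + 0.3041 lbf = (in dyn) 1.353e+05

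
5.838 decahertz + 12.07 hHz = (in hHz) 12.65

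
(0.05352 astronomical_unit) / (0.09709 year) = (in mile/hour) 5849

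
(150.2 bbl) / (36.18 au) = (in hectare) 4.412e-16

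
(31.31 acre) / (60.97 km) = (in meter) 2.078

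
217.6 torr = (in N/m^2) 2.901e+04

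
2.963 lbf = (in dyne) 1.318e+06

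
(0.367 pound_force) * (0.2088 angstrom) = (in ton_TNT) 8.147e-21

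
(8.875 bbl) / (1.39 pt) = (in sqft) 3.097e+04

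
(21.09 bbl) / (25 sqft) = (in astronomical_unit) 9.65e-12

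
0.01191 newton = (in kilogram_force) 0.001214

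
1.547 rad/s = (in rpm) 14.77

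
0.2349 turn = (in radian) 1.476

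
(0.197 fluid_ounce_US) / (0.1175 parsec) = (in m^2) 1.607e-21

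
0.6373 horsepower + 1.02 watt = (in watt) 476.3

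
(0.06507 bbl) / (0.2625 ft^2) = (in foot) 1.392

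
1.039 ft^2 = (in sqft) 1.039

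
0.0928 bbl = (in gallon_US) 3.898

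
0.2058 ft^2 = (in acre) 4.725e-06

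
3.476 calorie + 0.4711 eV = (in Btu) 0.01378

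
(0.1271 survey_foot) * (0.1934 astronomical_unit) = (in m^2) 1.121e+09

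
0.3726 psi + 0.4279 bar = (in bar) 0.4536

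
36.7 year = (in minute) 1.929e+07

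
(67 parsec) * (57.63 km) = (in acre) 2.944e+19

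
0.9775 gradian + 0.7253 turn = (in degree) 262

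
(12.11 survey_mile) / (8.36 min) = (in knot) 75.53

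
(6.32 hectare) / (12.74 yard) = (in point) 1.538e+07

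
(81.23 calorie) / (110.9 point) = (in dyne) 8.687e+08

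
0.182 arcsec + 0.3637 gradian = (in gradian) 0.3638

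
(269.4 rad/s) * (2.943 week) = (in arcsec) 9.891e+13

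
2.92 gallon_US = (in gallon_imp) 2.431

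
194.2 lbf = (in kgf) 88.09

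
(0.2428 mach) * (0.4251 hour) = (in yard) 1.384e+05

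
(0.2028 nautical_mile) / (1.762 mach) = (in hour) 0.0001739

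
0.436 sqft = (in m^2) 0.04051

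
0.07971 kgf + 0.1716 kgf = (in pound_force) 0.554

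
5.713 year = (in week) 297.9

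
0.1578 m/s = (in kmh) 0.5681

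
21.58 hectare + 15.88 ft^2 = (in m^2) 2.158e+05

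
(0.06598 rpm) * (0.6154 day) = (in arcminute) 1.263e+06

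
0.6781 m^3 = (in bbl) 4.265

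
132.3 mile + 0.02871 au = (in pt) 1.218e+13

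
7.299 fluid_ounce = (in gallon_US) 0.05702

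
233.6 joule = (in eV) 1.458e+21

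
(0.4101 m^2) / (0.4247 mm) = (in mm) 9.656e+05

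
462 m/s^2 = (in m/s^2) 462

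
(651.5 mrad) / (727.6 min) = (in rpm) 0.0001425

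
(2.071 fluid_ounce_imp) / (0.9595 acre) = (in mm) 1.515e-05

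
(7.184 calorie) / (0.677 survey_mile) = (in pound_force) 0.006202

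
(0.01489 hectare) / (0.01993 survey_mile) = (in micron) 4.642e+06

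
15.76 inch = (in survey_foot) 1.313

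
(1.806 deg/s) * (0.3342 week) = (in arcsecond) 1.314e+09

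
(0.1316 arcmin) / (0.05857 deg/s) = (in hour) 1.04e-05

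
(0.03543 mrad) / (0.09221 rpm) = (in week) 6.067e-09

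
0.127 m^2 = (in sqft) 1.367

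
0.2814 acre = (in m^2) 1139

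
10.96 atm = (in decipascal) 1.111e+07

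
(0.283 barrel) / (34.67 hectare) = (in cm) 1.298e-05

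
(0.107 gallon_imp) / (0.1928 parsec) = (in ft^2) 8.801e-19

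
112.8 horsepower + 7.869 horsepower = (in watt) 8.998e+04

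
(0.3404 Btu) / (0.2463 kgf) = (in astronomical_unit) 9.939e-10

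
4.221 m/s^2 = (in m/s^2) 4.221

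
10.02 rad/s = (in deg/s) 574.1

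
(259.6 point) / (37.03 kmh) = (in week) 1.472e-08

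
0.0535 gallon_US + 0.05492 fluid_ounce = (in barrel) 0.001284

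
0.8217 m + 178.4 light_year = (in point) 4.784e+21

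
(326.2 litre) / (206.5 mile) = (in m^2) 9.816e-07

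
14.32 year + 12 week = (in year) 14.55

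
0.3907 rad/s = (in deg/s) 22.39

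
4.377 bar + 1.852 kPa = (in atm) 4.338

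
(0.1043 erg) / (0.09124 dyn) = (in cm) 1.143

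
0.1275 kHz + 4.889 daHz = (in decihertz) 1764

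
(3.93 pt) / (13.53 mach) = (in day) 3.483e-12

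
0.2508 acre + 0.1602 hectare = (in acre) 0.6467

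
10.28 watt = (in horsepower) 0.01379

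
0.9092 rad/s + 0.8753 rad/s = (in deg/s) 102.2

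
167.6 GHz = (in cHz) 1.676e+13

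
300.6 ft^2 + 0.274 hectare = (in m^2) 2768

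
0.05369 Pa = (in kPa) 5.369e-05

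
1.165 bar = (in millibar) 1165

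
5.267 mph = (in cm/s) 235.5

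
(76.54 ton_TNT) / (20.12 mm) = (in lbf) 3.578e+12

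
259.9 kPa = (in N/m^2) 2.599e+05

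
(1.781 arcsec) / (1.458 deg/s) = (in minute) 5.655e-06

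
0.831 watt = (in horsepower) 0.001114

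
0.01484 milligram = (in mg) 0.01484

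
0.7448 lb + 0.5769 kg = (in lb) 2.017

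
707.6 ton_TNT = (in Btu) 2.806e+09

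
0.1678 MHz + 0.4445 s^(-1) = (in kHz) 167.8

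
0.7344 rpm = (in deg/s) 4.406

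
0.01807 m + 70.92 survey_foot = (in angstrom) 2.163e+11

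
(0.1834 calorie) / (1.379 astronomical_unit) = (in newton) 3.72e-12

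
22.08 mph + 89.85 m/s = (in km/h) 359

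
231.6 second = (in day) 0.002681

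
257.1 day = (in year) 0.7044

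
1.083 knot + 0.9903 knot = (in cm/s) 106.7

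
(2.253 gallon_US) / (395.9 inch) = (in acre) 2.096e-07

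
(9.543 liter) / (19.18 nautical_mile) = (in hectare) 2.687e-11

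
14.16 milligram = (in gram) 0.01416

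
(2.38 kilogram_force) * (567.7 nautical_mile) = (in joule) 2.454e+07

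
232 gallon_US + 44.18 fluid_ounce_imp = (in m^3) 0.8795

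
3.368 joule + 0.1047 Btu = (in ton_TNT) 2.721e-08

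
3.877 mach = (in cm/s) 1.32e+05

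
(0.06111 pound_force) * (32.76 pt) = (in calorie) 0.0007508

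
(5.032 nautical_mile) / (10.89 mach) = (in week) 4.156e-06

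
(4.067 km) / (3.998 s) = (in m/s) 1017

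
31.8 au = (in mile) 2.956e+09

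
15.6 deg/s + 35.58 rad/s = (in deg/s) 2054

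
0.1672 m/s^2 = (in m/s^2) 0.1672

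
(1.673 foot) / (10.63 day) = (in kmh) 1.999e-06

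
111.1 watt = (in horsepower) 0.149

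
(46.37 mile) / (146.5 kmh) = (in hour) 0.5094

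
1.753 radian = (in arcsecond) 3.616e+05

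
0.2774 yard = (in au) 1.696e-12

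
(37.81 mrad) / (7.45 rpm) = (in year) 1.537e-09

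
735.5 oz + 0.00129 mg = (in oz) 735.5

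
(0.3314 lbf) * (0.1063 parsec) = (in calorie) 1.156e+15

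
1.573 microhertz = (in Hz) 1.573e-06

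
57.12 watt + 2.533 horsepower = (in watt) 1946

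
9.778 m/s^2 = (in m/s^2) 9.778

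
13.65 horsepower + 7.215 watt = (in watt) 1.019e+04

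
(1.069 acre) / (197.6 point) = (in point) 1.759e+08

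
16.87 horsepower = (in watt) 1.258e+04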